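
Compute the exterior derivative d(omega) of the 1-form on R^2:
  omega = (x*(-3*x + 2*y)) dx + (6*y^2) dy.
d(omega) = (-2*x) dx ∧ dy

For a 1-form omega = sum_i f_i dx_i, the exterior derivative is
  d(omega) = sum_{i < j} (∂f_j/∂x_i - ∂f_i/∂x_j) dx_i ∧ dx_j.
  coefficient of dx ∧ dy: ∂f_2/∂x - ∂f_1/∂y = ∂(6*y^2)/∂x - ∂(x*(-3*x + 2*y))/∂y = -2*x
Assembling: d(omega) = (-2*x) dx ∧ dy.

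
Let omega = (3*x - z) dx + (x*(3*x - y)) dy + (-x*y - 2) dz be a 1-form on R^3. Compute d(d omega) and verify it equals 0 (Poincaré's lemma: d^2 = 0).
d(d omega) = 0

Step 1: d omega = sum_{i<j} (∂f_j/∂x_i - ∂f_i/∂x_j) dx_i ∧ dx_j:
  coeff of dx ∧ dy: 6*x - y
  coeff of dx ∧ dz: 1 - y
  coeff of dy ∧ dz: -x
Step 2: Apply d again to each 2-form coefficient. The only possible 3-form in R^3 is dx ∧ dy ∧ dz, with coefficient
  ∂(coeff of dy∧dz)/∂x - ∂(coeff of dx∧dz)/∂y + ∂(coeff of dx∧dy)/∂z
  = ∂/∂x (-x) - ∂/∂y (1 - y) + ∂/∂z (6*x - y).
Each of these terms simplifies to sums of mixed partials that cancel in pairs. The result is 0 (by equality of mixed partials for smooth functions — Schwarz / Clairaut).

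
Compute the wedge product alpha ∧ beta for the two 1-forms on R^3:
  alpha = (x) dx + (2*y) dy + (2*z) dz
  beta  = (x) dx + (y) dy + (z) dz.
alpha ∧ beta = (-x*y) dx ∧ dy + (-x*z) dx ∧ dz

Distribute the wedge, using dx_i ∧ dx_j = -dx_j ∧ dx_i and dx_i ∧ dx_i = 0. For each pair (i, j) with i < j, the coefficient of dx_i ∧ dx_j in alpha ∧ beta is (alpha_i * beta_j - alpha_j * beta_i). Collecting: alpha ∧ beta = (-x*y) dx ∧ dy + (-x*z) dx ∧ dz.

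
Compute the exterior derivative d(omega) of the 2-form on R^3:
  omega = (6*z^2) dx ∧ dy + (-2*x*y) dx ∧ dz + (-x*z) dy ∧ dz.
d(omega) = (2*x + 11*z) dx ∧ dy ∧ dz

For a 2-form omega = sum_{i<j} g_{ij} dx_i ∧ dx_j, the exterior derivative is
  d(omega) = sum_{i<j} d(g_{ij}) ∧ dx_i ∧ dx_j = sum_{i<j, k} (∂g_{ij}/∂x_k) dx_k ∧ dx_i ∧ dx_j.
Expand each term, using dx_k ∧ dx_i ∧ dx_j = sgn(permutation) dx_{(a)} ∧ dx_{(b)} ∧ dx_{(c)} with (a < b < c) sorted:
  d(6*z^2) includes (∂/∂z)(6*z^2) dz = (12*z) dz, which multiplied by dx ∧ dy gives (12*z) dx ∧ dy ∧ dz
  d(-2*x*y) includes (∂/∂y)(-2*x*y) dy = (-2*x) dy, which multiplied by dx ∧ dz gives (2*x) dx ∧ dy ∧ dz
  d(-x*z) includes (∂/∂x)(-x*z) dx = (-z) dx, which multiplied by dy ∧ dz gives (-z) dx ∧ dy ∧ dz
Collecting like 3-forms: d(omega) = (2*x + 11*z) dx ∧ dy ∧ dz.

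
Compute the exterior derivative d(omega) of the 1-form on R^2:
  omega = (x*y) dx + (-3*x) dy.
d(omega) = (-x - 3) dx ∧ dy

For a 1-form omega = sum_i f_i dx_i, the exterior derivative is
  d(omega) = sum_{i < j} (∂f_j/∂x_i - ∂f_i/∂x_j) dx_i ∧ dx_j.
  coefficient of dx ∧ dy: ∂f_2/∂x - ∂f_1/∂y = ∂(-3*x)/∂x - ∂(x*y)/∂y = -x - 3
Assembling: d(omega) = (-x - 3) dx ∧ dy.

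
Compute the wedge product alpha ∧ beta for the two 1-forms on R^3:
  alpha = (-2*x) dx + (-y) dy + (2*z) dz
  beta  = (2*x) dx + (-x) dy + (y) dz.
alpha ∧ beta = (2*x*(x + y)) dx ∧ dy + (-2*x*(y + 2*z)) dx ∧ dz + (2*x*z - y^2) dy ∧ dz

Distribute the wedge, using dx_i ∧ dx_j = -dx_j ∧ dx_i and dx_i ∧ dx_i = 0. For each pair (i, j) with i < j, the coefficient of dx_i ∧ dx_j in alpha ∧ beta is (alpha_i * beta_j - alpha_j * beta_i). Collecting: alpha ∧ beta = (2*x*(x + y)) dx ∧ dy + (-2*x*(y + 2*z)) dx ∧ dz + (2*x*z - y^2) dy ∧ dz.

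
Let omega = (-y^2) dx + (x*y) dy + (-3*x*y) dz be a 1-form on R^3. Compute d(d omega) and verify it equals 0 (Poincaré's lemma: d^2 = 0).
d(d omega) = 0

Step 1: d omega = sum_{i<j} (∂f_j/∂x_i - ∂f_i/∂x_j) dx_i ∧ dx_j:
  coeff of dx ∧ dy: 3*y
  coeff of dx ∧ dz: -3*y
  coeff of dy ∧ dz: -3*x
Step 2: Apply d again to each 2-form coefficient. The only possible 3-form in R^3 is dx ∧ dy ∧ dz, with coefficient
  ∂(coeff of dy∧dz)/∂x - ∂(coeff of dx∧dz)/∂y + ∂(coeff of dx∧dy)/∂z
  = ∂/∂x (-3*x) - ∂/∂y (-3*y) + ∂/∂z (3*y).
Each of these terms simplifies to sums of mixed partials that cancel in pairs. The result is 0 (by equality of mixed partials for smooth functions — Schwarz / Clairaut).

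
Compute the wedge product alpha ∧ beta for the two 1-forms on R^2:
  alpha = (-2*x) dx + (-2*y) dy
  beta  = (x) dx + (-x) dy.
alpha ∧ beta = (2*x*(x + y)) dx ∧ dy

Distribute the wedge, using dx_i ∧ dx_j = -dx_j ∧ dx_i and dx_i ∧ dx_i = 0. For each pair (i, j) with i < j, the coefficient of dx_i ∧ dx_j in alpha ∧ beta is (alpha_i * beta_j - alpha_j * beta_i). Collecting: alpha ∧ beta = (2*x*(x + y)) dx ∧ dy.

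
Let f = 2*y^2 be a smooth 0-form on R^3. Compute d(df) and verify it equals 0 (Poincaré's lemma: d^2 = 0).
d(df) = 0

Step 1: df = sum_i (∂f/∂x_i) dx_i = (0) dx + (4*y) dy + (0) dz.
Step 2: Apply d again. Using the 1-form formula, the coefficient of dx ∧ dy in d(df) is ∂^2 f/∂x ∂y - ∂^2 f/∂y ∂x = (0) - (0) = 0 (equality of mixed partials for smooth f).
Similarly for dx ∧ dz and dy ∧ dz — all coefficients vanish. So d(df) = 0.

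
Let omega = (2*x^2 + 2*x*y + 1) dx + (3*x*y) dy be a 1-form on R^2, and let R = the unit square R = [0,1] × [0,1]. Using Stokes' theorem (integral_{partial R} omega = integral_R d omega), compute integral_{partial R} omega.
integral_(partial R) omega = 1/2

Stokes: integral_partial_R omega = integral_R d omega with d omega = (∂Q/∂x - ∂P/∂y) dx ∧ dy.
  ∂Q/∂x = 3*y
  ∂P/∂y = 2*x
  integrand = ∂Q/∂x - ∂P/∂y = -2*x + 3*y.
Integrating over R: integral_0^1 integral_0^1 (-2*x + 3*y) dx dy = 1/2.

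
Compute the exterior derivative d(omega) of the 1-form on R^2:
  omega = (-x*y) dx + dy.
d(omega) = (x) dx ∧ dy

For a 1-form omega = sum_i f_i dx_i, the exterior derivative is
  d(omega) = sum_{i < j} (∂f_j/∂x_i - ∂f_i/∂x_j) dx_i ∧ dx_j.
  coefficient of dx ∧ dy: ∂f_2/∂x - ∂f_1/∂y = ∂(1)/∂x - ∂(-x*y)/∂y = x
Assembling: d(omega) = (x) dx ∧ dy.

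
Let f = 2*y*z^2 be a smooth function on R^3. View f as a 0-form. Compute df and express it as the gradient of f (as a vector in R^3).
df = (0) dx + (2*z^2) dy + (4*y*z) dz; grad f = (0, 2*z^2, 4*y*z)

For a 0-form f, d f = (∂f/∂x) dx + (∂f/∂y) dy + (∂f/∂z) dz. The components of the vector representation are exactly the entries of grad f in Cartesian coordinates:
  ∂f/∂x = 0
  ∂f/∂y = 2*z^2
  ∂f/∂z = 4*y*z.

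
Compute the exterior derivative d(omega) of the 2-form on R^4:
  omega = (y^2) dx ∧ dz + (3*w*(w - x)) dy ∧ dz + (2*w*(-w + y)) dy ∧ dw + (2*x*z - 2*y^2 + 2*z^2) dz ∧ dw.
d(omega) = (-3*w - 2*y) dx ∧ dy ∧ dz + (6*w - 3*x - 4*y) dy ∧ dz ∧ dw + (2*z) dx ∧ dz ∧ dw

For a 2-form omega = sum_{i<j} g_{ij} dx_i ∧ dx_j, the exterior derivative is
  d(omega) = sum_{i<j} d(g_{ij}) ∧ dx_i ∧ dx_j = sum_{i<j, k} (∂g_{ij}/∂x_k) dx_k ∧ dx_i ∧ dx_j.
Expand each term, using dx_k ∧ dx_i ∧ dx_j = sgn(permutation) dx_{(a)} ∧ dx_{(b)} ∧ dx_{(c)} with (a < b < c) sorted:
  d(y^2) includes (∂/∂y)(y^2) dy = (2*y) dy, which multiplied by dx ∧ dz gives (-2*y) dx ∧ dy ∧ dz
  d(3*w*(w - x)) includes (∂/∂x)(3*w*(w - x)) dx = (-3*w) dx, which multiplied by dy ∧ dz gives (-3*w) dx ∧ dy ∧ dz
  d(3*w*(w - x)) includes (∂/∂w)(3*w*(w - x)) dw = (6*w - 3*x) dw, which multiplied by dy ∧ dz gives (6*w - 3*x) dy ∧ dz ∧ dw
  d(2*x*z - 2*y^2 + 2*z^2) includes (∂/∂x)(2*x*z - 2*y^2 + 2*z^2) dx = (2*z) dx, which multiplied by dz ∧ dw gives (2*z) dx ∧ dz ∧ dw
  d(2*x*z - 2*y^2 + 2*z^2) includes (∂/∂y)(2*x*z - 2*y^2 + 2*z^2) dy = (-4*y) dy, which multiplied by dz ∧ dw gives (-4*y) dy ∧ dz ∧ dw
Collecting like 3-forms: d(omega) = (-3*w - 2*y) dx ∧ dy ∧ dz + (6*w - 3*x - 4*y) dy ∧ dz ∧ dw + (2*z) dx ∧ dz ∧ dw.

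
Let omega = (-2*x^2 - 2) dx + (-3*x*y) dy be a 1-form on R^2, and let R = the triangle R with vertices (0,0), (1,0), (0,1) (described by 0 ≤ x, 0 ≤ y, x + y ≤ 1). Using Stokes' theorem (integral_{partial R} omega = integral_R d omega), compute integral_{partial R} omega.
integral_(partial R) omega = -1/2

Stokes: integral_partial_R omega = integral_R d omega with d omega = (∂Q/∂x - ∂P/∂y) dx ∧ dy.
  ∂Q/∂x = -3*y
  ∂P/∂y = 0
  integrand = ∂Q/∂x - ∂P/∂y = -3*y.
Integrating over R: integral_0^1 integral_0^{1-x} (-3*y) dy dx = -1/2.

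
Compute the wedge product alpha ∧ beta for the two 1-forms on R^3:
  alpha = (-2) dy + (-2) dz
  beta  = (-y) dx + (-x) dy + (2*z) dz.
alpha ∧ beta = (-2*y) dx ∧ dy + (-2*x - 4*z) dy ∧ dz + (-2*y) dx ∧ dz

Distribute the wedge, using dx_i ∧ dx_j = -dx_j ∧ dx_i and dx_i ∧ dx_i = 0. For each pair (i, j) with i < j, the coefficient of dx_i ∧ dx_j in alpha ∧ beta is (alpha_i * beta_j - alpha_j * beta_i). Collecting: alpha ∧ beta = (-2*y) dx ∧ dy + (-2*x - 4*z) dy ∧ dz + (-2*y) dx ∧ dz.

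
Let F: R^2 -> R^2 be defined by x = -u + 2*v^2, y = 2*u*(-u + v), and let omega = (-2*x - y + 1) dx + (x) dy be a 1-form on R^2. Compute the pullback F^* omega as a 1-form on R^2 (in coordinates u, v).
F^* omega = (2*u^2 - 8*u*v^2 - 2*u + 4*v^3 + 4*v^2 - 1) du + (8*u^2*v - 2*u^2 - 4*u*v^2 + 8*u*v - 16*v^3 + 4*v) dv

Using F^*(f dg) = (f ∘ F) d(g ∘ F), substitute each coordinate x_i by F_i(u, v) in f_i, and replace dx_i by d F_i = (∂F_i/∂u) du + (∂F_i/∂v) dv.
  For the x component: f_1(F) = 2*u^2 - 2*u*v + 2*u - 4*v^2 + 1; d F_1 = (-1) du + (4*v) dv
  For the y component: f_2(F) = -u + 2*v^2; d F_2 = (-4*u + 2*v) du + (2*u) dv
Combining and collecting du, dv coefficients:
  coeff of du: 2*u^2 - 8*u*v^2 - 2*u + 4*v^3 + 4*v^2 - 1
  coeff of dv: 8*u^2*v - 2*u^2 - 4*u*v^2 + 8*u*v - 16*v^3 + 4*v
F^* omega = (2*u^2 - 8*u*v^2 - 2*u + 4*v^3 + 4*v^2 - 1) du + (8*u^2*v - 2*u^2 - 4*u*v^2 + 8*u*v - 16*v^3 + 4*v) dv.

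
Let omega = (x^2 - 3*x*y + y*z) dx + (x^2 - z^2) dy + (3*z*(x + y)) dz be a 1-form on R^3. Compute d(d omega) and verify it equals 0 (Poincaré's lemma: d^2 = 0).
d(d omega) = 0

Step 1: d omega = sum_{i<j} (∂f_j/∂x_i - ∂f_i/∂x_j) dx_i ∧ dx_j:
  coeff of dx ∧ dy: 5*x - z
  coeff of dx ∧ dz: -y + 3*z
  coeff of dy ∧ dz: 5*z
Step 2: Apply d again to each 2-form coefficient. The only possible 3-form in R^3 is dx ∧ dy ∧ dz, with coefficient
  ∂(coeff of dy∧dz)/∂x - ∂(coeff of dx∧dz)/∂y + ∂(coeff of dx∧dy)/∂z
  = ∂/∂x (5*z) - ∂/∂y (-y + 3*z) + ∂/∂z (5*x - z).
Each of these terms simplifies to sums of mixed partials that cancel in pairs. The result is 0 (by equality of mixed partials for smooth functions — Schwarz / Clairaut).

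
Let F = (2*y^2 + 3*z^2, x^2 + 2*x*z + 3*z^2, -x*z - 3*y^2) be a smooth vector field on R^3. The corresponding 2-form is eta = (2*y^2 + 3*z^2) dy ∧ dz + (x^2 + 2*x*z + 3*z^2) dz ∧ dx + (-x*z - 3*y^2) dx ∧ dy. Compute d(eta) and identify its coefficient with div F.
d(eta) = (-x) dx ∧ dy ∧ dz; div F = -x

For a 2-form in R^3 of the form above, applying d gives a 3-form with coefficient ∂P/∂x + ∂Q/∂y + ∂R/∂z:
  ∂P/∂x = 0
  ∂Q/∂y = 0
  ∂R/∂z = -x
Sum = -x, which is exactly div F.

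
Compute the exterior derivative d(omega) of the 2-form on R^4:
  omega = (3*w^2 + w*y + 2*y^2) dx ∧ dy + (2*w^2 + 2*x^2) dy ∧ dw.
d(omega) = (6*w + 4*x + y) dx ∧ dy ∧ dw

For a 2-form omega = sum_{i<j} g_{ij} dx_i ∧ dx_j, the exterior derivative is
  d(omega) = sum_{i<j} d(g_{ij}) ∧ dx_i ∧ dx_j = sum_{i<j, k} (∂g_{ij}/∂x_k) dx_k ∧ dx_i ∧ dx_j.
Expand each term, using dx_k ∧ dx_i ∧ dx_j = sgn(permutation) dx_{(a)} ∧ dx_{(b)} ∧ dx_{(c)} with (a < b < c) sorted:
  d(3*w^2 + w*y + 2*y^2) includes (∂/∂w)(3*w^2 + w*y + 2*y^2) dw = (6*w + y) dw, which multiplied by dx ∧ dy gives (6*w + y) dx ∧ dy ∧ dw
  d(2*w^2 + 2*x^2) includes (∂/∂x)(2*w^2 + 2*x^2) dx = (4*x) dx, which multiplied by dy ∧ dw gives (4*x) dx ∧ dy ∧ dw
Collecting like 3-forms: d(omega) = (6*w + 4*x + y) dx ∧ dy ∧ dw.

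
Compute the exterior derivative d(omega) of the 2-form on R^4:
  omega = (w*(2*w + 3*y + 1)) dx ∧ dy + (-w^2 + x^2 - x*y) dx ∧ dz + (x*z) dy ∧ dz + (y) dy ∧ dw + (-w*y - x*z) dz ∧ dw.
d(omega) = (4*w + 3*y + 1) dx ∧ dy ∧ dw + (x + z) dx ∧ dy ∧ dz + (-2*w - z) dx ∧ dz ∧ dw + (-w) dy ∧ dz ∧ dw

For a 2-form omega = sum_{i<j} g_{ij} dx_i ∧ dx_j, the exterior derivative is
  d(omega) = sum_{i<j} d(g_{ij}) ∧ dx_i ∧ dx_j = sum_{i<j, k} (∂g_{ij}/∂x_k) dx_k ∧ dx_i ∧ dx_j.
Expand each term, using dx_k ∧ dx_i ∧ dx_j = sgn(permutation) dx_{(a)} ∧ dx_{(b)} ∧ dx_{(c)} with (a < b < c) sorted:
  d(w*(2*w + 3*y + 1)) includes (∂/∂w)(w*(2*w + 3*y + 1)) dw = (4*w + 3*y + 1) dw, which multiplied by dx ∧ dy gives (4*w + 3*y + 1) dx ∧ dy ∧ dw
  d(-w^2 + x^2 - x*y) includes (∂/∂y)(-w^2 + x^2 - x*y) dy = (-x) dy, which multiplied by dx ∧ dz gives (x) dx ∧ dy ∧ dz
  d(-w^2 + x^2 - x*y) includes (∂/∂w)(-w^2 + x^2 - x*y) dw = (-2*w) dw, which multiplied by dx ∧ dz gives (-2*w) dx ∧ dz ∧ dw
  d(x*z) includes (∂/∂x)(x*z) dx = (z) dx, which multiplied by dy ∧ dz gives (z) dx ∧ dy ∧ dz
  d(-w*y - x*z) includes (∂/∂x)(-w*y - x*z) dx = (-z) dx, which multiplied by dz ∧ dw gives (-z) dx ∧ dz ∧ dw
  d(-w*y - x*z) includes (∂/∂y)(-w*y - x*z) dy = (-w) dy, which multiplied by dz ∧ dw gives (-w) dy ∧ dz ∧ dw
Collecting like 3-forms: d(omega) = (4*w + 3*y + 1) dx ∧ dy ∧ dw + (x + z) dx ∧ dy ∧ dz + (-2*w - z) dx ∧ dz ∧ dw + (-w) dy ∧ dz ∧ dw.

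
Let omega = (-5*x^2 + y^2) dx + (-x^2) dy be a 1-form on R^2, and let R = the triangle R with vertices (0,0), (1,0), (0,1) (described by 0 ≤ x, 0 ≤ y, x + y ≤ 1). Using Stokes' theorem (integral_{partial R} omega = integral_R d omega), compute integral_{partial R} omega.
integral_(partial R) omega = -2/3

Stokes: integral_partial_R omega = integral_R d omega with d omega = (∂Q/∂x - ∂P/∂y) dx ∧ dy.
  ∂Q/∂x = -2*x
  ∂P/∂y = 2*y
  integrand = ∂Q/∂x - ∂P/∂y = -2*x - 2*y.
Integrating over R: integral_0^1 integral_0^{1-x} (-2*x - 2*y) dy dx = -2/3.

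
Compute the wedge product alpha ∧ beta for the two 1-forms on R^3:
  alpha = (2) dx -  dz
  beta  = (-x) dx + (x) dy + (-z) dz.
alpha ∧ beta = (2*x) dx ∧ dy + (-x - 2*z) dx ∧ dz + (x) dy ∧ dz

Distribute the wedge, using dx_i ∧ dx_j = -dx_j ∧ dx_i and dx_i ∧ dx_i = 0. For each pair (i, j) with i < j, the coefficient of dx_i ∧ dx_j in alpha ∧ beta is (alpha_i * beta_j - alpha_j * beta_i). Collecting: alpha ∧ beta = (2*x) dx ∧ dy + (-x - 2*z) dx ∧ dz + (x) dy ∧ dz.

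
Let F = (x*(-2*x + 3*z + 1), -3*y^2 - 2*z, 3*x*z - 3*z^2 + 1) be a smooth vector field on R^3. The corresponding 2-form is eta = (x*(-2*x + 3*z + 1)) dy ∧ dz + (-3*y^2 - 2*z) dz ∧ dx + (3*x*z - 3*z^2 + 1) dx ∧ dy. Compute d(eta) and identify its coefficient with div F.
d(eta) = (-x - 6*y - 3*z + 1) dx ∧ dy ∧ dz; div F = -x - 6*y - 3*z + 1

For a 2-form in R^3 of the form above, applying d gives a 3-form with coefficient ∂P/∂x + ∂Q/∂y + ∂R/∂z:
  ∂P/∂x = -4*x + 3*z + 1
  ∂Q/∂y = -6*y
  ∂R/∂z = 3*x - 6*z
Sum = -x - 6*y - 3*z + 1, which is exactly div F.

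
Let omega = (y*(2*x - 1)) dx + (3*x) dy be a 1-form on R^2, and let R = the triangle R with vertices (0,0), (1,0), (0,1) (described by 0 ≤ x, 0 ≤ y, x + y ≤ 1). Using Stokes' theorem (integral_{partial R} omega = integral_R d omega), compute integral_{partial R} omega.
integral_(partial R) omega = 5/3

Stokes: integral_partial_R omega = integral_R d omega with d omega = (∂Q/∂x - ∂P/∂y) dx ∧ dy.
  ∂Q/∂x = 3
  ∂P/∂y = 2*x - 1
  integrand = ∂Q/∂x - ∂P/∂y = 4 - 2*x.
Integrating over R: integral_0^1 integral_0^{1-x} (4 - 2*x) dy dx = 5/3.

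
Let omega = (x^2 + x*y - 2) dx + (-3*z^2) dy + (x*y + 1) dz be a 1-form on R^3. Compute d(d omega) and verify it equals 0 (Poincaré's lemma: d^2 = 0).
d(d omega) = 0

Step 1: d omega = sum_{i<j} (∂f_j/∂x_i - ∂f_i/∂x_j) dx_i ∧ dx_j:
  coeff of dx ∧ dy: -x
  coeff of dx ∧ dz: y
  coeff of dy ∧ dz: x + 6*z
Step 2: Apply d again to each 2-form coefficient. The only possible 3-form in R^3 is dx ∧ dy ∧ dz, with coefficient
  ∂(coeff of dy∧dz)/∂x - ∂(coeff of dx∧dz)/∂y + ∂(coeff of dx∧dy)/∂z
  = ∂/∂x (x + 6*z) - ∂/∂y (y) + ∂/∂z (-x).
Each of these terms simplifies to sums of mixed partials that cancel in pairs. The result is 0 (by equality of mixed partials for smooth functions — Schwarz / Clairaut).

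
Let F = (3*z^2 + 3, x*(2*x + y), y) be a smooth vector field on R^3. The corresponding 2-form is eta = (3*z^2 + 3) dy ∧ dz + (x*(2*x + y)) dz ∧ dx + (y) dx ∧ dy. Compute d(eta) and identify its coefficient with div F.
d(eta) = (x) dx ∧ dy ∧ dz; div F = x

For a 2-form in R^3 of the form above, applying d gives a 3-form with coefficient ∂P/∂x + ∂Q/∂y + ∂R/∂z:
  ∂P/∂x = 0
  ∂Q/∂y = x
  ∂R/∂z = 0
Sum = x, which is exactly div F.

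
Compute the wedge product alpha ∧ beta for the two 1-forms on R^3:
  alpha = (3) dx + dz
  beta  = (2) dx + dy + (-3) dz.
alpha ∧ beta = (3) dx ∧ dy + (-11) dx ∧ dz + (-1) dy ∧ dz

Distribute the wedge, using dx_i ∧ dx_j = -dx_j ∧ dx_i and dx_i ∧ dx_i = 0. For each pair (i, j) with i < j, the coefficient of dx_i ∧ dx_j in alpha ∧ beta is (alpha_i * beta_j - alpha_j * beta_i). Collecting: alpha ∧ beta = (3) dx ∧ dy + (-11) dx ∧ dz + (-1) dy ∧ dz.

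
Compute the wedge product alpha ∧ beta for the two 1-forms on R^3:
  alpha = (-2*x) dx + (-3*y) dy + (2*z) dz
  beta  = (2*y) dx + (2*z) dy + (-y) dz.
alpha ∧ beta = (-4*x*z + 6*y^2) dx ∧ dy + (2*y*(x - 2*z)) dx ∧ dz + (3*y^2 - 4*z^2) dy ∧ dz

Distribute the wedge, using dx_i ∧ dx_j = -dx_j ∧ dx_i and dx_i ∧ dx_i = 0. For each pair (i, j) with i < j, the coefficient of dx_i ∧ dx_j in alpha ∧ beta is (alpha_i * beta_j - alpha_j * beta_i). Collecting: alpha ∧ beta = (-4*x*z + 6*y^2) dx ∧ dy + (2*y*(x - 2*z)) dx ∧ dz + (3*y^2 - 4*z^2) dy ∧ dz.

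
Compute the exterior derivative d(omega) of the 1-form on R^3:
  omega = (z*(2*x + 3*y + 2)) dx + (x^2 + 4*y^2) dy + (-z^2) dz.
d(omega) = (2*x - 3*z) dx ∧ dy + (-2*x - 3*y - 2) dx ∧ dz

For a 1-form omega = sum_i f_i dx_i, the exterior derivative is
  d(omega) = sum_{i < j} (∂f_j/∂x_i - ∂f_i/∂x_j) dx_i ∧ dx_j.
  coefficient of dx ∧ dy: ∂f_2/∂x - ∂f_1/∂y = ∂(x^2 + 4*y^2)/∂x - ∂(z*(2*x + 3*y + 2))/∂y = 2*x - 3*z
  coefficient of dx ∧ dz: ∂f_3/∂x - ∂f_1/∂z = ∂(-z^2)/∂x - ∂(z*(2*x + 3*y + 2))/∂z = -2*x - 3*y - 2
Assembling: d(omega) = (2*x - 3*z) dx ∧ dy + (-2*x - 3*y - 2) dx ∧ dz.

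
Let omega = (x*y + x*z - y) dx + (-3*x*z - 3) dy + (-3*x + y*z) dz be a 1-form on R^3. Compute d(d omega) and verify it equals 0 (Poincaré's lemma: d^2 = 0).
d(d omega) = 0

Step 1: d omega = sum_{i<j} (∂f_j/∂x_i - ∂f_i/∂x_j) dx_i ∧ dx_j:
  coeff of dx ∧ dy: -x - 3*z + 1
  coeff of dx ∧ dz: -x - 3
  coeff of dy ∧ dz: 3*x + z
Step 2: Apply d again to each 2-form coefficient. The only possible 3-form in R^3 is dx ∧ dy ∧ dz, with coefficient
  ∂(coeff of dy∧dz)/∂x - ∂(coeff of dx∧dz)/∂y + ∂(coeff of dx∧dy)/∂z
  = ∂/∂x (3*x + z) - ∂/∂y (-x - 3) + ∂/∂z (-x - 3*z + 1).
Each of these terms simplifies to sums of mixed partials that cancel in pairs. The result is 0 (by equality of mixed partials for smooth functions — Schwarz / Clairaut).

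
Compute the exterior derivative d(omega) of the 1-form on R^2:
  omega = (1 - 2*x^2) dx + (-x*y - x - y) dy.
d(omega) = (-y - 1) dx ∧ dy

For a 1-form omega = sum_i f_i dx_i, the exterior derivative is
  d(omega) = sum_{i < j} (∂f_j/∂x_i - ∂f_i/∂x_j) dx_i ∧ dx_j.
  coefficient of dx ∧ dy: ∂f_2/∂x - ∂f_1/∂y = ∂(-x*y - x - y)/∂x - ∂(1 - 2*x^2)/∂y = -y - 1
Assembling: d(omega) = (-y - 1) dx ∧ dy.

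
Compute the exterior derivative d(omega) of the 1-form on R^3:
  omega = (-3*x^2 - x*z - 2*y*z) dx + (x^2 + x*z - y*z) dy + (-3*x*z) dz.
d(omega) = (2*x + 3*z) dx ∧ dy + (x + 2*y - 3*z) dx ∧ dz + (-x + y) dy ∧ dz

For a 1-form omega = sum_i f_i dx_i, the exterior derivative is
  d(omega) = sum_{i < j} (∂f_j/∂x_i - ∂f_i/∂x_j) dx_i ∧ dx_j.
  coefficient of dx ∧ dy: ∂f_2/∂x - ∂f_1/∂y = ∂(x^2 + x*z - y*z)/∂x - ∂(-3*x^2 - x*z - 2*y*z)/∂y = 2*x + 3*z
  coefficient of dx ∧ dz: ∂f_3/∂x - ∂f_1/∂z = ∂(-3*x*z)/∂x - ∂(-3*x^2 - x*z - 2*y*z)/∂z = x + 2*y - 3*z
  coefficient of dy ∧ dz: ∂f_3/∂y - ∂f_2/∂z = ∂(-3*x*z)/∂y - ∂(x^2 + x*z - y*z)/∂z = -x + y
Assembling: d(omega) = (2*x + 3*z) dx ∧ dy + (x + 2*y - 3*z) dx ∧ dz + (-x + y) dy ∧ dz.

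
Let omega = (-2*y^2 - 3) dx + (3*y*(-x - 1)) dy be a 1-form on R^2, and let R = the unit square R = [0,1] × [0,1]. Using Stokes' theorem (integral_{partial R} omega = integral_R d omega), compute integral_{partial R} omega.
integral_(partial R) omega = 1/2

Stokes: integral_partial_R omega = integral_R d omega with d omega = (∂Q/∂x - ∂P/∂y) dx ∧ dy.
  ∂Q/∂x = -3*y
  ∂P/∂y = -4*y
  integrand = ∂Q/∂x - ∂P/∂y = y.
Integrating over R: integral_0^1 integral_0^1 (y) dx dy = 1/2.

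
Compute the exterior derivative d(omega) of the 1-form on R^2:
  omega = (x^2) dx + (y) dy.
d(omega) = 0

For a 1-form omega = sum_i f_i dx_i, the exterior derivative is
  d(omega) = sum_{i < j} (∂f_j/∂x_i - ∂f_i/∂x_j) dx_i ∧ dx_j.

Assembling: d(omega) = 0.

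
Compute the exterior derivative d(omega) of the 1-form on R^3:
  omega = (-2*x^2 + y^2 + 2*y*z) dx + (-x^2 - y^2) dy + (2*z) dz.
d(omega) = (-2*x - 2*y - 2*z) dx ∧ dy + (-2*y) dx ∧ dz

For a 1-form omega = sum_i f_i dx_i, the exterior derivative is
  d(omega) = sum_{i < j} (∂f_j/∂x_i - ∂f_i/∂x_j) dx_i ∧ dx_j.
  coefficient of dx ∧ dy: ∂f_2/∂x - ∂f_1/∂y = ∂(-x^2 - y^2)/∂x - ∂(-2*x^2 + y^2 + 2*y*z)/∂y = -2*x - 2*y - 2*z
  coefficient of dx ∧ dz: ∂f_3/∂x - ∂f_1/∂z = ∂(2*z)/∂x - ∂(-2*x^2 + y^2 + 2*y*z)/∂z = -2*y
Assembling: d(omega) = (-2*x - 2*y - 2*z) dx ∧ dy + (-2*y) dx ∧ dz.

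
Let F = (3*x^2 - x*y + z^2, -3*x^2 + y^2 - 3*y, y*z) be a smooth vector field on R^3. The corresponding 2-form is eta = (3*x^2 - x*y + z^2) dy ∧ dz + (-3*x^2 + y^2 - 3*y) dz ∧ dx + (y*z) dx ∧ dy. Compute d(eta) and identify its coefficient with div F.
d(eta) = (6*x + 2*y - 3) dx ∧ dy ∧ dz; div F = 6*x + 2*y - 3

For a 2-form in R^3 of the form above, applying d gives a 3-form with coefficient ∂P/∂x + ∂Q/∂y + ∂R/∂z:
  ∂P/∂x = 6*x - y
  ∂Q/∂y = 2*y - 3
  ∂R/∂z = y
Sum = 6*x + 2*y - 3, which is exactly div F.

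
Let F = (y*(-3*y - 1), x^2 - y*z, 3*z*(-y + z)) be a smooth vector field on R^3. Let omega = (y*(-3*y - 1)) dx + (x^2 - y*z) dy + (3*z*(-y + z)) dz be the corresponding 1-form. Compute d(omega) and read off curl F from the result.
d(omega) = (y - 3*z) dy ∧ dz + (0) dz ∧ dx + (2*x + 6*y + 1) dx ∧ dy; curl F = (y - 3*z, 0, 2*x + 6*y + 1)

d omega = sum_{i<j} (∂f_j/∂x_i - ∂f_i/∂x_j) dx_i ∧ dx_j. Under the identification (dy ∧ dz, dz ∧ dx, dx ∧ dy) ↔ (e_x, e_y, e_z), the coefficients are exactly the components of curl F. Compute:
  ∂R/∂y - ∂Q/∂z = (-3*z) - (-y) = y - 3*z
  ∂P/∂z - ∂R/∂x = (0) - (0) = 0
  ∂Q/∂x - ∂P/∂y = (2*x) - (-6*y - 1) = 2*x + 6*y + 1.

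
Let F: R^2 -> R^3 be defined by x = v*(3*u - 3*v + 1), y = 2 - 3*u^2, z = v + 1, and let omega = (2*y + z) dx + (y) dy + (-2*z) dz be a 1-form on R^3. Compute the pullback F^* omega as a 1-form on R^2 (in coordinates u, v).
F^* omega = (18*u^3 - 18*u^2*v - 12*u + 3*v^2 + 15*v) du + (-18*u^3 + 36*u^2*v - 6*u^2 + 3*u*v + 15*u - 6*v^2 - 31*v + 3) dv

Using F^*(f dg) = (f ∘ F) d(g ∘ F), substitute each coordinate x_i by F_i(u, v) in f_i, and replace dx_i by d F_i = (∂F_i/∂u) du + (∂F_i/∂v) dv.
  For the x component: f_1(F) = -6*u^2 + v + 5; d F_1 = (3*v) du + (3*u - 6*v + 1) dv
  For the y component: f_2(F) = 2 - 3*u^2; d F_2 = (-6*u) du + (0) dv
  For the z component: f_3(F) = -2*v - 2; d F_3 = (0) du + (1) dv
Combining and collecting du, dv coefficients:
  coeff of du: 18*u^3 - 18*u^2*v - 12*u + 3*v^2 + 15*v
  coeff of dv: -18*u^3 + 36*u^2*v - 6*u^2 + 3*u*v + 15*u - 6*v^2 - 31*v + 3
F^* omega = (18*u^3 - 18*u^2*v - 12*u + 3*v^2 + 15*v) du + (-18*u^3 + 36*u^2*v - 6*u^2 + 3*u*v + 15*u - 6*v^2 - 31*v + 3) dv.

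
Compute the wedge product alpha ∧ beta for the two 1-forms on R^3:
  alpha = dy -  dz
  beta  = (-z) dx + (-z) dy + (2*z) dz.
alpha ∧ beta = (z) dx ∧ dy + (z) dy ∧ dz + (-z) dx ∧ dz

Distribute the wedge, using dx_i ∧ dx_j = -dx_j ∧ dx_i and dx_i ∧ dx_i = 0. For each pair (i, j) with i < j, the coefficient of dx_i ∧ dx_j in alpha ∧ beta is (alpha_i * beta_j - alpha_j * beta_i). Collecting: alpha ∧ beta = (z) dx ∧ dy + (z) dy ∧ dz + (-z) dx ∧ dz.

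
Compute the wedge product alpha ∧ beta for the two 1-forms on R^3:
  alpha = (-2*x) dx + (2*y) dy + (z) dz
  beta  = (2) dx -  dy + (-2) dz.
alpha ∧ beta = (2*x - 4*y) dx ∧ dy + (4*x - 2*z) dx ∧ dz + (-4*y + z) dy ∧ dz

Distribute the wedge, using dx_i ∧ dx_j = -dx_j ∧ dx_i and dx_i ∧ dx_i = 0. For each pair (i, j) with i < j, the coefficient of dx_i ∧ dx_j in alpha ∧ beta is (alpha_i * beta_j - alpha_j * beta_i). Collecting: alpha ∧ beta = (2*x - 4*y) dx ∧ dy + (4*x - 2*z) dx ∧ dz + (-4*y + z) dy ∧ dz.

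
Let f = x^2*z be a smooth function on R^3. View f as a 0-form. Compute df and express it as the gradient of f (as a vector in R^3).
df = (2*x*z) dx + (0) dy + (x^2) dz; grad f = (2*x*z, 0, x^2)

For a 0-form f, d f = (∂f/∂x) dx + (∂f/∂y) dy + (∂f/∂z) dz. The components of the vector representation are exactly the entries of grad f in Cartesian coordinates:
  ∂f/∂x = 2*x*z
  ∂f/∂y = 0
  ∂f/∂z = x^2.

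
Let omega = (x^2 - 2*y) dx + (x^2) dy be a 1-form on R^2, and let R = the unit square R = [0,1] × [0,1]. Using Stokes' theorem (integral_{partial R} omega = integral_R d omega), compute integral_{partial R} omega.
integral_(partial R) omega = 3

Stokes: integral_partial_R omega = integral_R d omega with d omega = (∂Q/∂x - ∂P/∂y) dx ∧ dy.
  ∂Q/∂x = 2*x
  ∂P/∂y = -2
  integrand = ∂Q/∂x - ∂P/∂y = 2*x + 2.
Integrating over R: integral_0^1 integral_0^1 (2*x + 2) dx dy = 3.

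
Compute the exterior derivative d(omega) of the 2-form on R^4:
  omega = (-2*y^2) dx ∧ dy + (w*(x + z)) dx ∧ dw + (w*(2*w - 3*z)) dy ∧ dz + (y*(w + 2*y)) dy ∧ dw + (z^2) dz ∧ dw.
d(omega) = (-w) dx ∧ dz ∧ dw + (4*w - 3*z) dy ∧ dz ∧ dw

For a 2-form omega = sum_{i<j} g_{ij} dx_i ∧ dx_j, the exterior derivative is
  d(omega) = sum_{i<j} d(g_{ij}) ∧ dx_i ∧ dx_j = sum_{i<j, k} (∂g_{ij}/∂x_k) dx_k ∧ dx_i ∧ dx_j.
Expand each term, using dx_k ∧ dx_i ∧ dx_j = sgn(permutation) dx_{(a)} ∧ dx_{(b)} ∧ dx_{(c)} with (a < b < c) sorted:
  d(w*(x + z)) includes (∂/∂z)(w*(x + z)) dz = (w) dz, which multiplied by dx ∧ dw gives (-w) dx ∧ dz ∧ dw
  d(w*(2*w - 3*z)) includes (∂/∂w)(w*(2*w - 3*z)) dw = (4*w - 3*z) dw, which multiplied by dy ∧ dz gives (4*w - 3*z) dy ∧ dz ∧ dw
Collecting like 3-forms: d(omega) = (-w) dx ∧ dz ∧ dw + (4*w - 3*z) dy ∧ dz ∧ dw.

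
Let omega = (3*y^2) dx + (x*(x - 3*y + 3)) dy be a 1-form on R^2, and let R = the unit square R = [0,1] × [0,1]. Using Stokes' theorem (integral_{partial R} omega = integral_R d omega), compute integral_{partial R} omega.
integral_(partial R) omega = -1/2

Stokes: integral_partial_R omega = integral_R d omega with d omega = (∂Q/∂x - ∂P/∂y) dx ∧ dy.
  ∂Q/∂x = 2*x - 3*y + 3
  ∂P/∂y = 6*y
  integrand = ∂Q/∂x - ∂P/∂y = 2*x - 9*y + 3.
Integrating over R: integral_0^1 integral_0^1 (2*x - 9*y + 3) dx dy = -1/2.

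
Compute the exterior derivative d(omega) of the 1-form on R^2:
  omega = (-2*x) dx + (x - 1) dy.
d(omega) = (1) dx ∧ dy

For a 1-form omega = sum_i f_i dx_i, the exterior derivative is
  d(omega) = sum_{i < j} (∂f_j/∂x_i - ∂f_i/∂x_j) dx_i ∧ dx_j.
  coefficient of dx ∧ dy: ∂f_2/∂x - ∂f_1/∂y = ∂(x - 1)/∂x - ∂(-2*x)/∂y = 1
Assembling: d(omega) = (1) dx ∧ dy.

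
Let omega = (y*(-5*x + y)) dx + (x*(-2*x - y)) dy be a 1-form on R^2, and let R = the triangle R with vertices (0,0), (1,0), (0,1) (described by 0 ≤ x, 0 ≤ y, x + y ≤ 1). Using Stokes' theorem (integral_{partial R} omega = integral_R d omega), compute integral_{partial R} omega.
integral_(partial R) omega = -1/3

Stokes: integral_partial_R omega = integral_R d omega with d omega = (∂Q/∂x - ∂P/∂y) dx ∧ dy.
  ∂Q/∂x = -4*x - y
  ∂P/∂y = -5*x + 2*y
  integrand = ∂Q/∂x - ∂P/∂y = x - 3*y.
Integrating over R: integral_0^1 integral_0^{1-x} (x - 3*y) dy dx = -1/3.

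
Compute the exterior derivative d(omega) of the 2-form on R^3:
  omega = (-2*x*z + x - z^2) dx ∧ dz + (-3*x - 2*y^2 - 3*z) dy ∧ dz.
d(omega) = (-3) dx ∧ dy ∧ dz

For a 2-form omega = sum_{i<j} g_{ij} dx_i ∧ dx_j, the exterior derivative is
  d(omega) = sum_{i<j} d(g_{ij}) ∧ dx_i ∧ dx_j = sum_{i<j, k} (∂g_{ij}/∂x_k) dx_k ∧ dx_i ∧ dx_j.
Expand each term, using dx_k ∧ dx_i ∧ dx_j = sgn(permutation) dx_{(a)} ∧ dx_{(b)} ∧ dx_{(c)} with (a < b < c) sorted:
  d(-3*x - 2*y^2 - 3*z) includes (∂/∂x)(-3*x - 2*y^2 - 3*z) dx = (-3) dx, which multiplied by dy ∧ dz gives (-3) dx ∧ dy ∧ dz
Collecting like 3-forms: d(omega) = (-3) dx ∧ dy ∧ dz.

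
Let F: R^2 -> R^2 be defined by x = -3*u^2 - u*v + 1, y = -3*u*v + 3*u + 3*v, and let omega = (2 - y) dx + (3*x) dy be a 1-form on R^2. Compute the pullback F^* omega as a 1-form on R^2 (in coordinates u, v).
F^* omega = (9*u^2*v - 9*u^2 + 6*u*v^2 + 12*u*v - 12*u + 3*v^2 - 11*v + 9) du + (27*u^3 + 6*u^2*v - 24*u^2 - 6*u*v - 11*u + 9) dv

Using F^*(f dg) = (f ∘ F) d(g ∘ F), substitute each coordinate x_i by F_i(u, v) in f_i, and replace dx_i by d F_i = (∂F_i/∂u) du + (∂F_i/∂v) dv.
  For the x component: f_1(F) = 3*u*v - 3*u - 3*v + 2; d F_1 = (-6*u - v) du + (-u) dv
  For the y component: f_2(F) = -9*u^2 - 3*u*v + 3; d F_2 = (3 - 3*v) du + (3 - 3*u) dv
Combining and collecting du, dv coefficients:
  coeff of du: 9*u^2*v - 9*u^2 + 6*u*v^2 + 12*u*v - 12*u + 3*v^2 - 11*v + 9
  coeff of dv: 27*u^3 + 6*u^2*v - 24*u^2 - 6*u*v - 11*u + 9
F^* omega = (9*u^2*v - 9*u^2 + 6*u*v^2 + 12*u*v - 12*u + 3*v^2 - 11*v + 9) du + (27*u^3 + 6*u^2*v - 24*u^2 - 6*u*v - 11*u + 9) dv.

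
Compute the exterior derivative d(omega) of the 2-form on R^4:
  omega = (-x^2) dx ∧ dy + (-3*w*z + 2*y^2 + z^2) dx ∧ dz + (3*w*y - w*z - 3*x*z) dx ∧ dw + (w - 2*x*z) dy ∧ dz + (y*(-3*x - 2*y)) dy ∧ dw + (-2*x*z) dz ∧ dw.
d(omega) = (-4*y - 2*z) dx ∧ dy ∧ dz + (w + 3*x - 5*z) dx ∧ dz ∧ dw + (-3*w - 3*y) dx ∧ dy ∧ dw + (1) dy ∧ dz ∧ dw

For a 2-form omega = sum_{i<j} g_{ij} dx_i ∧ dx_j, the exterior derivative is
  d(omega) = sum_{i<j} d(g_{ij}) ∧ dx_i ∧ dx_j = sum_{i<j, k} (∂g_{ij}/∂x_k) dx_k ∧ dx_i ∧ dx_j.
Expand each term, using dx_k ∧ dx_i ∧ dx_j = sgn(permutation) dx_{(a)} ∧ dx_{(b)} ∧ dx_{(c)} with (a < b < c) sorted:
  d(-3*w*z + 2*y^2 + z^2) includes (∂/∂y)(-3*w*z + 2*y^2 + z^2) dy = (4*y) dy, which multiplied by dx ∧ dz gives (-4*y) dx ∧ dy ∧ dz
  d(-3*w*z + 2*y^2 + z^2) includes (∂/∂w)(-3*w*z + 2*y^2 + z^2) dw = (-3*z) dw, which multiplied by dx ∧ dz gives (-3*z) dx ∧ dz ∧ dw
  d(3*w*y - w*z - 3*x*z) includes (∂/∂y)(3*w*y - w*z - 3*x*z) dy = (3*w) dy, which multiplied by dx ∧ dw gives (-3*w) dx ∧ dy ∧ dw
  d(3*w*y - w*z - 3*x*z) includes (∂/∂z)(3*w*y - w*z - 3*x*z) dz = (-w - 3*x) dz, which multiplied by dx ∧ dw gives (w + 3*x) dx ∧ dz ∧ dw
  d(w - 2*x*z) includes (∂/∂x)(w - 2*x*z) dx = (-2*z) dx, which multiplied by dy ∧ dz gives (-2*z) dx ∧ dy ∧ dz
  d(w - 2*x*z) includes (∂/∂w)(w - 2*x*z) dw = (1) dw, which multiplied by dy ∧ dz gives (1) dy ∧ dz ∧ dw
  d(y*(-3*x - 2*y)) includes (∂/∂x)(y*(-3*x - 2*y)) dx = (-3*y) dx, which multiplied by dy ∧ dw gives (-3*y) dx ∧ dy ∧ dw
  d(-2*x*z) includes (∂/∂x)(-2*x*z) dx = (-2*z) dx, which multiplied by dz ∧ dw gives (-2*z) dx ∧ dz ∧ dw
Collecting like 3-forms: d(omega) = (-4*y - 2*z) dx ∧ dy ∧ dz + (w + 3*x - 5*z) dx ∧ dz ∧ dw + (-3*w - 3*y) dx ∧ dy ∧ dw + (1) dy ∧ dz ∧ dw.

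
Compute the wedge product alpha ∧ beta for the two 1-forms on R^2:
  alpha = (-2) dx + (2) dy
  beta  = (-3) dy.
alpha ∧ beta = (6) dx ∧ dy

Distribute the wedge, using dx_i ∧ dx_j = -dx_j ∧ dx_i and dx_i ∧ dx_i = 0. For each pair (i, j) with i < j, the coefficient of dx_i ∧ dx_j in alpha ∧ beta is (alpha_i * beta_j - alpha_j * beta_i). Collecting: alpha ∧ beta = (6) dx ∧ dy.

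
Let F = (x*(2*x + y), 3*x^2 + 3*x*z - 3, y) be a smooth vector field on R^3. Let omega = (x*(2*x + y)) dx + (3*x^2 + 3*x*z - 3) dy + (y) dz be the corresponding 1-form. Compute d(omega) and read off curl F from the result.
d(omega) = (1 - 3*x) dy ∧ dz + (0) dz ∧ dx + (5*x + 3*z) dx ∧ dy; curl F = (1 - 3*x, 0, 5*x + 3*z)

d omega = sum_{i<j} (∂f_j/∂x_i - ∂f_i/∂x_j) dx_i ∧ dx_j. Under the identification (dy ∧ dz, dz ∧ dx, dx ∧ dy) ↔ (e_x, e_y, e_z), the coefficients are exactly the components of curl F. Compute:
  ∂R/∂y - ∂Q/∂z = (1) - (3*x) = 1 - 3*x
  ∂P/∂z - ∂R/∂x = (0) - (0) = 0
  ∂Q/∂x - ∂P/∂y = (6*x + 3*z) - (x) = 5*x + 3*z.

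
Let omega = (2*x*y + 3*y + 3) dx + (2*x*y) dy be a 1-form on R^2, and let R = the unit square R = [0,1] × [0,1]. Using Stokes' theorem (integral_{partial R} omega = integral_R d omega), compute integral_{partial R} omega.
integral_(partial R) omega = -3

Stokes: integral_partial_R omega = integral_R d omega with d omega = (∂Q/∂x - ∂P/∂y) dx ∧ dy.
  ∂Q/∂x = 2*y
  ∂P/∂y = 2*x + 3
  integrand = ∂Q/∂x - ∂P/∂y = -2*x + 2*y - 3.
Integrating over R: integral_0^1 integral_0^1 (-2*x + 2*y - 3) dx dy = -3.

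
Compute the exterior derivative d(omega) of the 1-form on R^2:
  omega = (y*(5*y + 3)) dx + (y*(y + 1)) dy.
d(omega) = (-10*y - 3) dx ∧ dy

For a 1-form omega = sum_i f_i dx_i, the exterior derivative is
  d(omega) = sum_{i < j} (∂f_j/∂x_i - ∂f_i/∂x_j) dx_i ∧ dx_j.
  coefficient of dx ∧ dy: ∂f_2/∂x - ∂f_1/∂y = ∂(y*(y + 1))/∂x - ∂(y*(5*y + 3))/∂y = -10*y - 3
Assembling: d(omega) = (-10*y - 3) dx ∧ dy.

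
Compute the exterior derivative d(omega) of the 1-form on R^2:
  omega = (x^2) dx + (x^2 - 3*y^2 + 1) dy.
d(omega) = (2*x) dx ∧ dy

For a 1-form omega = sum_i f_i dx_i, the exterior derivative is
  d(omega) = sum_{i < j} (∂f_j/∂x_i - ∂f_i/∂x_j) dx_i ∧ dx_j.
  coefficient of dx ∧ dy: ∂f_2/∂x - ∂f_1/∂y = ∂(x^2 - 3*y^2 + 1)/∂x - ∂(x^2)/∂y = 2*x
Assembling: d(omega) = (2*x) dx ∧ dy.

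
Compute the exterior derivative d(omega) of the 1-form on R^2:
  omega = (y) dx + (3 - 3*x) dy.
d(omega) = (-4) dx ∧ dy

For a 1-form omega = sum_i f_i dx_i, the exterior derivative is
  d(omega) = sum_{i < j} (∂f_j/∂x_i - ∂f_i/∂x_j) dx_i ∧ dx_j.
  coefficient of dx ∧ dy: ∂f_2/∂x - ∂f_1/∂y = ∂(3 - 3*x)/∂x - ∂(y)/∂y = -4
Assembling: d(omega) = (-4) dx ∧ dy.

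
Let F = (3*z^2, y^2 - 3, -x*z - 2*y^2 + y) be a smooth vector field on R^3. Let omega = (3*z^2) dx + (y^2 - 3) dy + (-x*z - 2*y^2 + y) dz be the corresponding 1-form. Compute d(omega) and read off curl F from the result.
d(omega) = (1 - 4*y) dy ∧ dz + (7*z) dz ∧ dx + (0) dx ∧ dy; curl F = (1 - 4*y, 7*z, 0)

d omega = sum_{i<j} (∂f_j/∂x_i - ∂f_i/∂x_j) dx_i ∧ dx_j. Under the identification (dy ∧ dz, dz ∧ dx, dx ∧ dy) ↔ (e_x, e_y, e_z), the coefficients are exactly the components of curl F. Compute:
  ∂R/∂y - ∂Q/∂z = (1 - 4*y) - (0) = 1 - 4*y
  ∂P/∂z - ∂R/∂x = (6*z) - (-z) = 7*z
  ∂Q/∂x - ∂P/∂y = (0) - (0) = 0.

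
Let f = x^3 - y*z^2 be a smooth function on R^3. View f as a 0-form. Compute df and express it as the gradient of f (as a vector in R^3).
df = (3*x^2) dx + (-z^2) dy + (-2*y*z) dz; grad f = (3*x^2, -z^2, -2*y*z)

For a 0-form f, d f = (∂f/∂x) dx + (∂f/∂y) dy + (∂f/∂z) dz. The components of the vector representation are exactly the entries of grad f in Cartesian coordinates:
  ∂f/∂x = 3*x^2
  ∂f/∂y = -z^2
  ∂f/∂z = -2*y*z.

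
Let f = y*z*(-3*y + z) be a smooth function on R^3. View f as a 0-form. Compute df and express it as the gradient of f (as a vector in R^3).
df = (0) dx + (z*(-6*y + z)) dy + (y*(-3*y + 2*z)) dz; grad f = (0, z*(-6*y + z), y*(-3*y + 2*z))

For a 0-form f, d f = (∂f/∂x) dx + (∂f/∂y) dy + (∂f/∂z) dz. The components of the vector representation are exactly the entries of grad f in Cartesian coordinates:
  ∂f/∂x = 0
  ∂f/∂y = z*(-6*y + z)
  ∂f/∂z = y*(-3*y + 2*z).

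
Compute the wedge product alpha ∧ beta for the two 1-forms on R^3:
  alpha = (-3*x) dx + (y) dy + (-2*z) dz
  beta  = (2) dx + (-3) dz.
alpha ∧ beta = (9*x + 4*z) dx ∧ dz + (-2*y) dx ∧ dy + (-3*y) dy ∧ dz

Distribute the wedge, using dx_i ∧ dx_j = -dx_j ∧ dx_i and dx_i ∧ dx_i = 0. For each pair (i, j) with i < j, the coefficient of dx_i ∧ dx_j in alpha ∧ beta is (alpha_i * beta_j - alpha_j * beta_i). Collecting: alpha ∧ beta = (9*x + 4*z) dx ∧ dz + (-2*y) dx ∧ dy + (-3*y) dy ∧ dz.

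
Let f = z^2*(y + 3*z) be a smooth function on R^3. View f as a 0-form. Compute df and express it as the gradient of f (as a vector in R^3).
df = (0) dx + (z^2) dy + (z*(2*y + 9*z)) dz; grad f = (0, z^2, z*(2*y + 9*z))

For a 0-form f, d f = (∂f/∂x) dx + (∂f/∂y) dy + (∂f/∂z) dz. The components of the vector representation are exactly the entries of grad f in Cartesian coordinates:
  ∂f/∂x = 0
  ∂f/∂y = z^2
  ∂f/∂z = z*(2*y + 9*z).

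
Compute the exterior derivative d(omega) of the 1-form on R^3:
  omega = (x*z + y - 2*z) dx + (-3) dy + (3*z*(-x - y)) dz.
d(omega) = (-1) dx ∧ dy + (-x - 3*z + 2) dx ∧ dz + (-3*z) dy ∧ dz

For a 1-form omega = sum_i f_i dx_i, the exterior derivative is
  d(omega) = sum_{i < j} (∂f_j/∂x_i - ∂f_i/∂x_j) dx_i ∧ dx_j.
  coefficient of dx ∧ dy: ∂f_2/∂x - ∂f_1/∂y = ∂(-3)/∂x - ∂(x*z + y - 2*z)/∂y = -1
  coefficient of dx ∧ dz: ∂f_3/∂x - ∂f_1/∂z = ∂(3*z*(-x - y))/∂x - ∂(x*z + y - 2*z)/∂z = -x - 3*z + 2
  coefficient of dy ∧ dz: ∂f_3/∂y - ∂f_2/∂z = ∂(3*z*(-x - y))/∂y - ∂(-3)/∂z = -3*z
Assembling: d(omega) = (-1) dx ∧ dy + (-x - 3*z + 2) dx ∧ dz + (-3*z) dy ∧ dz.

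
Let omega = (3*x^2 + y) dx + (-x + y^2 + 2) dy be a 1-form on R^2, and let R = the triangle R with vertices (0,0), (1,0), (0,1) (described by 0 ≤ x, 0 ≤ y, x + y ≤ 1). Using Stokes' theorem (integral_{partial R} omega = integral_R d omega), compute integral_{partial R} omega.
integral_(partial R) omega = -1

Stokes: integral_partial_R omega = integral_R d omega with d omega = (∂Q/∂x - ∂P/∂y) dx ∧ dy.
  ∂Q/∂x = -1
  ∂P/∂y = 1
  integrand = ∂Q/∂x - ∂P/∂y = -2.
Integrating over R: integral_0^1 integral_0^{1-x} (-2) dy dx = -1.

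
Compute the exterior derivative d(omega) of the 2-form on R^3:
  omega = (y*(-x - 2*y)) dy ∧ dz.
d(omega) = (-y) dx ∧ dy ∧ dz

For a 2-form omega = sum_{i<j} g_{ij} dx_i ∧ dx_j, the exterior derivative is
  d(omega) = sum_{i<j} d(g_{ij}) ∧ dx_i ∧ dx_j = sum_{i<j, k} (∂g_{ij}/∂x_k) dx_k ∧ dx_i ∧ dx_j.
Expand each term, using dx_k ∧ dx_i ∧ dx_j = sgn(permutation) dx_{(a)} ∧ dx_{(b)} ∧ dx_{(c)} with (a < b < c) sorted:
  d(y*(-x - 2*y)) includes (∂/∂x)(y*(-x - 2*y)) dx = (-y) dx, which multiplied by dy ∧ dz gives (-y) dx ∧ dy ∧ dz
Collecting like 3-forms: d(omega) = (-y) dx ∧ dy ∧ dz.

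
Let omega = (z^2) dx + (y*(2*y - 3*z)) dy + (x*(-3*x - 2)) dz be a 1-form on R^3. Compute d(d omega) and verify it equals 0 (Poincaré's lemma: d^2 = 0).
d(d omega) = 0

Step 1: d omega = sum_{i<j} (∂f_j/∂x_i - ∂f_i/∂x_j) dx_i ∧ dx_j:
  coeff of dx ∧ dy: 0
  coeff of dx ∧ dz: -6*x - 2*z - 2
  coeff of dy ∧ dz: 3*y
Step 2: Apply d again to each 2-form coefficient. The only possible 3-form in R^3 is dx ∧ dy ∧ dz, with coefficient
  ∂(coeff of dy∧dz)/∂x - ∂(coeff of dx∧dz)/∂y + ∂(coeff of dx∧dy)/∂z
  = ∂/∂x (3*y) - ∂/∂y (-6*x - 2*z - 2) + ∂/∂z (0).
Each of these terms simplifies to sums of mixed partials that cancel in pairs. The result is 0 (by equality of mixed partials for smooth functions — Schwarz / Clairaut).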